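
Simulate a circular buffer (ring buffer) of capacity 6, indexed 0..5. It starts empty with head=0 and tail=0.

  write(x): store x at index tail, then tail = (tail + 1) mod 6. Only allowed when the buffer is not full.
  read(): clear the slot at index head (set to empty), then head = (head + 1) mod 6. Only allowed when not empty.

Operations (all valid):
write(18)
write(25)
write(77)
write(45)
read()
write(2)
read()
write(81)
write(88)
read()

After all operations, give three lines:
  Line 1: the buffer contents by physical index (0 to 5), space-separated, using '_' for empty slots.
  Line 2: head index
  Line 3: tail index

write(18): buf=[18 _ _ _ _ _], head=0, tail=1, size=1
write(25): buf=[18 25 _ _ _ _], head=0, tail=2, size=2
write(77): buf=[18 25 77 _ _ _], head=0, tail=3, size=3
write(45): buf=[18 25 77 45 _ _], head=0, tail=4, size=4
read(): buf=[_ 25 77 45 _ _], head=1, tail=4, size=3
write(2): buf=[_ 25 77 45 2 _], head=1, tail=5, size=4
read(): buf=[_ _ 77 45 2 _], head=2, tail=5, size=3
write(81): buf=[_ _ 77 45 2 81], head=2, tail=0, size=4
write(88): buf=[88 _ 77 45 2 81], head=2, tail=1, size=5
read(): buf=[88 _ _ 45 2 81], head=3, tail=1, size=4

Answer: 88 _ _ 45 2 81
3
1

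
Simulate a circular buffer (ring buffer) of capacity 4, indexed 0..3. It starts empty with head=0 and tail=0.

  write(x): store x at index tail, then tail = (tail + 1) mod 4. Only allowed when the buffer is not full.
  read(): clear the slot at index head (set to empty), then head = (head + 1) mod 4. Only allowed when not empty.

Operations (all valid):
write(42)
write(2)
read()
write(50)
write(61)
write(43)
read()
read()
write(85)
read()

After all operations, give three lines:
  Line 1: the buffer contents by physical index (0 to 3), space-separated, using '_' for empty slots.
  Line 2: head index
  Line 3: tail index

Answer: 43 85 _ _
0
2

Derivation:
write(42): buf=[42 _ _ _], head=0, tail=1, size=1
write(2): buf=[42 2 _ _], head=0, tail=2, size=2
read(): buf=[_ 2 _ _], head=1, tail=2, size=1
write(50): buf=[_ 2 50 _], head=1, tail=3, size=2
write(61): buf=[_ 2 50 61], head=1, tail=0, size=3
write(43): buf=[43 2 50 61], head=1, tail=1, size=4
read(): buf=[43 _ 50 61], head=2, tail=1, size=3
read(): buf=[43 _ _ 61], head=3, tail=1, size=2
write(85): buf=[43 85 _ 61], head=3, tail=2, size=3
read(): buf=[43 85 _ _], head=0, tail=2, size=2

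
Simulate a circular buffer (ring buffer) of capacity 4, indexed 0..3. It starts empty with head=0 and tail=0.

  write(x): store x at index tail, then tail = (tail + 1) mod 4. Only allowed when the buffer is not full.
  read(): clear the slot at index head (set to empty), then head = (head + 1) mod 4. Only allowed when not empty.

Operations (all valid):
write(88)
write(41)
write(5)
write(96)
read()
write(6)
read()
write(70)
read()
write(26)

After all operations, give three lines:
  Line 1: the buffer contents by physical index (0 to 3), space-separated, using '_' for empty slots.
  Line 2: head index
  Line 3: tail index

Answer: 6 70 26 96
3
3

Derivation:
write(88): buf=[88 _ _ _], head=0, tail=1, size=1
write(41): buf=[88 41 _ _], head=0, tail=2, size=2
write(5): buf=[88 41 5 _], head=0, tail=3, size=3
write(96): buf=[88 41 5 96], head=0, tail=0, size=4
read(): buf=[_ 41 5 96], head=1, tail=0, size=3
write(6): buf=[6 41 5 96], head=1, tail=1, size=4
read(): buf=[6 _ 5 96], head=2, tail=1, size=3
write(70): buf=[6 70 5 96], head=2, tail=2, size=4
read(): buf=[6 70 _ 96], head=3, tail=2, size=3
write(26): buf=[6 70 26 96], head=3, tail=3, size=4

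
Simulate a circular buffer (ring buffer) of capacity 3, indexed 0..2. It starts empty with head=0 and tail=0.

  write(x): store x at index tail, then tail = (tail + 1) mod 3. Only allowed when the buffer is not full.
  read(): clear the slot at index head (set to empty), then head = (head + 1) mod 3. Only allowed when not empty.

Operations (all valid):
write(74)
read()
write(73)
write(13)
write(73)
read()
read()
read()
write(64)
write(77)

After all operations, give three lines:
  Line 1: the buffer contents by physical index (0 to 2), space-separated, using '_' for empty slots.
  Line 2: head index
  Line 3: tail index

write(74): buf=[74 _ _], head=0, tail=1, size=1
read(): buf=[_ _ _], head=1, tail=1, size=0
write(73): buf=[_ 73 _], head=1, tail=2, size=1
write(13): buf=[_ 73 13], head=1, tail=0, size=2
write(73): buf=[73 73 13], head=1, tail=1, size=3
read(): buf=[73 _ 13], head=2, tail=1, size=2
read(): buf=[73 _ _], head=0, tail=1, size=1
read(): buf=[_ _ _], head=1, tail=1, size=0
write(64): buf=[_ 64 _], head=1, tail=2, size=1
write(77): buf=[_ 64 77], head=1, tail=0, size=2

Answer: _ 64 77
1
0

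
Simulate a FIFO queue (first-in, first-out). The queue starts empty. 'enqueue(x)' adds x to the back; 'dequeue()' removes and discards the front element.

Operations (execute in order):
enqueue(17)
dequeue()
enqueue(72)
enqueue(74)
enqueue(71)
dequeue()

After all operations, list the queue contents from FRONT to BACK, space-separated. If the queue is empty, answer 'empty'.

enqueue(17): [17]
dequeue(): []
enqueue(72): [72]
enqueue(74): [72, 74]
enqueue(71): [72, 74, 71]
dequeue(): [74, 71]

Answer: 74 71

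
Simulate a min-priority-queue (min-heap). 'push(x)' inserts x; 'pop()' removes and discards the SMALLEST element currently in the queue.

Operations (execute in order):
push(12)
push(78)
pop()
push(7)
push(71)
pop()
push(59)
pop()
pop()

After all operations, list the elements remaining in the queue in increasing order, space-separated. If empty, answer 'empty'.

push(12): heap contents = [12]
push(78): heap contents = [12, 78]
pop() → 12: heap contents = [78]
push(7): heap contents = [7, 78]
push(71): heap contents = [7, 71, 78]
pop() → 7: heap contents = [71, 78]
push(59): heap contents = [59, 71, 78]
pop() → 59: heap contents = [71, 78]
pop() → 71: heap contents = [78]

Answer: 78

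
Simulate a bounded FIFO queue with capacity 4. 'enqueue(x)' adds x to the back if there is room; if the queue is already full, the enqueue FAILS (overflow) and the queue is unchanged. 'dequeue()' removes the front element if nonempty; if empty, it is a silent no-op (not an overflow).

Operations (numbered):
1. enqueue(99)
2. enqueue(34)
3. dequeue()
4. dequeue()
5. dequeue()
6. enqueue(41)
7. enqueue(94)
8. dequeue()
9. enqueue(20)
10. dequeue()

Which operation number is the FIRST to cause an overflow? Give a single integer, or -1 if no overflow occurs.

1. enqueue(99): size=1
2. enqueue(34): size=2
3. dequeue(): size=1
4. dequeue(): size=0
5. dequeue(): empty, no-op, size=0
6. enqueue(41): size=1
7. enqueue(94): size=2
8. dequeue(): size=1
9. enqueue(20): size=2
10. dequeue(): size=1

Answer: -1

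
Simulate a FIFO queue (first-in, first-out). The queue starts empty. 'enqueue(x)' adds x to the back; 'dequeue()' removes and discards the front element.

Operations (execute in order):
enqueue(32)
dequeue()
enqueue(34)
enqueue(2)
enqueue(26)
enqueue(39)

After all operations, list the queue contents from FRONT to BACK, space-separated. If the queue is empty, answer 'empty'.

enqueue(32): [32]
dequeue(): []
enqueue(34): [34]
enqueue(2): [34, 2]
enqueue(26): [34, 2, 26]
enqueue(39): [34, 2, 26, 39]

Answer: 34 2 26 39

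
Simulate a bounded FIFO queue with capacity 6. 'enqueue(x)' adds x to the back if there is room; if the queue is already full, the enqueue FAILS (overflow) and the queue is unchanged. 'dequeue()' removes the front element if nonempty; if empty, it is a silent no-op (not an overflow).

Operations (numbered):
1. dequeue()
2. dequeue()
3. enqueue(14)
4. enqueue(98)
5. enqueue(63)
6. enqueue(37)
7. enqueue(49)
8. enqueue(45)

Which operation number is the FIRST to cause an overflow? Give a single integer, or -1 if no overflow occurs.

1. dequeue(): empty, no-op, size=0
2. dequeue(): empty, no-op, size=0
3. enqueue(14): size=1
4. enqueue(98): size=2
5. enqueue(63): size=3
6. enqueue(37): size=4
7. enqueue(49): size=5
8. enqueue(45): size=6

Answer: -1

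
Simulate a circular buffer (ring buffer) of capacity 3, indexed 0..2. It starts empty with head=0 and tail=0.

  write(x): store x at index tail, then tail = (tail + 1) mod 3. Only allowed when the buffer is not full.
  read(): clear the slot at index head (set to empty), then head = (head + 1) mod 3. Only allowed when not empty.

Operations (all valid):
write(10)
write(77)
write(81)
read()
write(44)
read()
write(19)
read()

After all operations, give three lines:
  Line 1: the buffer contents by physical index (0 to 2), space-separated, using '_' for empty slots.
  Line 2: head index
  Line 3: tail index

Answer: 44 19 _
0
2

Derivation:
write(10): buf=[10 _ _], head=0, tail=1, size=1
write(77): buf=[10 77 _], head=0, tail=2, size=2
write(81): buf=[10 77 81], head=0, tail=0, size=3
read(): buf=[_ 77 81], head=1, tail=0, size=2
write(44): buf=[44 77 81], head=1, tail=1, size=3
read(): buf=[44 _ 81], head=2, tail=1, size=2
write(19): buf=[44 19 81], head=2, tail=2, size=3
read(): buf=[44 19 _], head=0, tail=2, size=2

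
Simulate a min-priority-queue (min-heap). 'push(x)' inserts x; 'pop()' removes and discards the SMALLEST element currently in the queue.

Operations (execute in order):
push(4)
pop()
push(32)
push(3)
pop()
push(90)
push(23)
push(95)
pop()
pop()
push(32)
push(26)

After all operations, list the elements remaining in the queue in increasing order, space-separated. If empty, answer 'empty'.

Answer: 26 32 90 95

Derivation:
push(4): heap contents = [4]
pop() → 4: heap contents = []
push(32): heap contents = [32]
push(3): heap contents = [3, 32]
pop() → 3: heap contents = [32]
push(90): heap contents = [32, 90]
push(23): heap contents = [23, 32, 90]
push(95): heap contents = [23, 32, 90, 95]
pop() → 23: heap contents = [32, 90, 95]
pop() → 32: heap contents = [90, 95]
push(32): heap contents = [32, 90, 95]
push(26): heap contents = [26, 32, 90, 95]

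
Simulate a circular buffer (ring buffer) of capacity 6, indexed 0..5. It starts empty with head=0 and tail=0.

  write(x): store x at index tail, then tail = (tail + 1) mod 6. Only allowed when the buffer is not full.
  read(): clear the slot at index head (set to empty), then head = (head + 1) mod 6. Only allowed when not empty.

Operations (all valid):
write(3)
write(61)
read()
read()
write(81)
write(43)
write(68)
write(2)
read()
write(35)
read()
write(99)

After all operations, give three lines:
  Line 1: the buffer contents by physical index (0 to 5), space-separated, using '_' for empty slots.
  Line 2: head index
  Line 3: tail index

write(3): buf=[3 _ _ _ _ _], head=0, tail=1, size=1
write(61): buf=[3 61 _ _ _ _], head=0, tail=2, size=2
read(): buf=[_ 61 _ _ _ _], head=1, tail=2, size=1
read(): buf=[_ _ _ _ _ _], head=2, tail=2, size=0
write(81): buf=[_ _ 81 _ _ _], head=2, tail=3, size=1
write(43): buf=[_ _ 81 43 _ _], head=2, tail=4, size=2
write(68): buf=[_ _ 81 43 68 _], head=2, tail=5, size=3
write(2): buf=[_ _ 81 43 68 2], head=2, tail=0, size=4
read(): buf=[_ _ _ 43 68 2], head=3, tail=0, size=3
write(35): buf=[35 _ _ 43 68 2], head=3, tail=1, size=4
read(): buf=[35 _ _ _ 68 2], head=4, tail=1, size=3
write(99): buf=[35 99 _ _ 68 2], head=4, tail=2, size=4

Answer: 35 99 _ _ 68 2
4
2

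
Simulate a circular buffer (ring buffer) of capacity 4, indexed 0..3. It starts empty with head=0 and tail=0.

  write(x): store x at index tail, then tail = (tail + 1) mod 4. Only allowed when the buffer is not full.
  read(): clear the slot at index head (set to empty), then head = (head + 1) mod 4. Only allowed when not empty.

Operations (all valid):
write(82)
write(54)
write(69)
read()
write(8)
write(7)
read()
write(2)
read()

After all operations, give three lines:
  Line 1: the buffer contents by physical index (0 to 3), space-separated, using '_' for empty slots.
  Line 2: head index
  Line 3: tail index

write(82): buf=[82 _ _ _], head=0, tail=1, size=1
write(54): buf=[82 54 _ _], head=0, tail=2, size=2
write(69): buf=[82 54 69 _], head=0, tail=3, size=3
read(): buf=[_ 54 69 _], head=1, tail=3, size=2
write(8): buf=[_ 54 69 8], head=1, tail=0, size=3
write(7): buf=[7 54 69 8], head=1, tail=1, size=4
read(): buf=[7 _ 69 8], head=2, tail=1, size=3
write(2): buf=[7 2 69 8], head=2, tail=2, size=4
read(): buf=[7 2 _ 8], head=3, tail=2, size=3

Answer: 7 2 _ 8
3
2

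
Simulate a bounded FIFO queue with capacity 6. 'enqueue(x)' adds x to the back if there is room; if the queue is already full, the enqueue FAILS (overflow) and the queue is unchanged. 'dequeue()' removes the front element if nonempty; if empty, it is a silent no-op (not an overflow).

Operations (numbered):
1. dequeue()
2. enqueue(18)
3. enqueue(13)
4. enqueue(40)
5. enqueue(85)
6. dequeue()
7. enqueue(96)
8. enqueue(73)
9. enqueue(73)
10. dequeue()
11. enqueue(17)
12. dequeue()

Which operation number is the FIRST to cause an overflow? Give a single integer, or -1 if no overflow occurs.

Answer: -1

Derivation:
1. dequeue(): empty, no-op, size=0
2. enqueue(18): size=1
3. enqueue(13): size=2
4. enqueue(40): size=3
5. enqueue(85): size=4
6. dequeue(): size=3
7. enqueue(96): size=4
8. enqueue(73): size=5
9. enqueue(73): size=6
10. dequeue(): size=5
11. enqueue(17): size=6
12. dequeue(): size=5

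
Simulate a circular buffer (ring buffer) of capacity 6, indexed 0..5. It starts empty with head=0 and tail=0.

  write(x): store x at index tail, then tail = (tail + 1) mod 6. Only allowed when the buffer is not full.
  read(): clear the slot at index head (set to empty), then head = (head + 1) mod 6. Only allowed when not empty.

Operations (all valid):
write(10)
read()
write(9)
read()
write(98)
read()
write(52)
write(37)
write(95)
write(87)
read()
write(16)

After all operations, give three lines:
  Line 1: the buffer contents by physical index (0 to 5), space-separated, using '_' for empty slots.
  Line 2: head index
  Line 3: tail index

Answer: 87 16 _ _ 37 95
4
2

Derivation:
write(10): buf=[10 _ _ _ _ _], head=0, tail=1, size=1
read(): buf=[_ _ _ _ _ _], head=1, tail=1, size=0
write(9): buf=[_ 9 _ _ _ _], head=1, tail=2, size=1
read(): buf=[_ _ _ _ _ _], head=2, tail=2, size=0
write(98): buf=[_ _ 98 _ _ _], head=2, tail=3, size=1
read(): buf=[_ _ _ _ _ _], head=3, tail=3, size=0
write(52): buf=[_ _ _ 52 _ _], head=3, tail=4, size=1
write(37): buf=[_ _ _ 52 37 _], head=3, tail=5, size=2
write(95): buf=[_ _ _ 52 37 95], head=3, tail=0, size=3
write(87): buf=[87 _ _ 52 37 95], head=3, tail=1, size=4
read(): buf=[87 _ _ _ 37 95], head=4, tail=1, size=3
write(16): buf=[87 16 _ _ 37 95], head=4, tail=2, size=4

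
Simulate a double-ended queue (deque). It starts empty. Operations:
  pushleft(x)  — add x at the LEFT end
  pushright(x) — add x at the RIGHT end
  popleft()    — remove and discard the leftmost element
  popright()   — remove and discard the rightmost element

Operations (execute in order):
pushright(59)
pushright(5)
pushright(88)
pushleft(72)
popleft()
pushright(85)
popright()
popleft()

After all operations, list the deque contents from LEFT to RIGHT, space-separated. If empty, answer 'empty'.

Answer: 5 88

Derivation:
pushright(59): [59]
pushright(5): [59, 5]
pushright(88): [59, 5, 88]
pushleft(72): [72, 59, 5, 88]
popleft(): [59, 5, 88]
pushright(85): [59, 5, 88, 85]
popright(): [59, 5, 88]
popleft(): [5, 88]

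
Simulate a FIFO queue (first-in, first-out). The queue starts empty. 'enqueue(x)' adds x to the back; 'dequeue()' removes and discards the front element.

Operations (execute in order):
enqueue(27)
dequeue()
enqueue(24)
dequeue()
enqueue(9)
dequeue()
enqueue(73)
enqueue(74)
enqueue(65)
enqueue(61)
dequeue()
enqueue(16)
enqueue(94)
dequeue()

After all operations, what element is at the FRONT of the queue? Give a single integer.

enqueue(27): queue = [27]
dequeue(): queue = []
enqueue(24): queue = [24]
dequeue(): queue = []
enqueue(9): queue = [9]
dequeue(): queue = []
enqueue(73): queue = [73]
enqueue(74): queue = [73, 74]
enqueue(65): queue = [73, 74, 65]
enqueue(61): queue = [73, 74, 65, 61]
dequeue(): queue = [74, 65, 61]
enqueue(16): queue = [74, 65, 61, 16]
enqueue(94): queue = [74, 65, 61, 16, 94]
dequeue(): queue = [65, 61, 16, 94]

Answer: 65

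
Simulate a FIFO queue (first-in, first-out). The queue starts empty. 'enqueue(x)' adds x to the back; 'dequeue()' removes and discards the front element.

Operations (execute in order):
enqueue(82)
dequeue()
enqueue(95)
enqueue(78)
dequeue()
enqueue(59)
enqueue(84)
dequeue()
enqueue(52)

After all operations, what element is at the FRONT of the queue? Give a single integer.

Answer: 59

Derivation:
enqueue(82): queue = [82]
dequeue(): queue = []
enqueue(95): queue = [95]
enqueue(78): queue = [95, 78]
dequeue(): queue = [78]
enqueue(59): queue = [78, 59]
enqueue(84): queue = [78, 59, 84]
dequeue(): queue = [59, 84]
enqueue(52): queue = [59, 84, 52]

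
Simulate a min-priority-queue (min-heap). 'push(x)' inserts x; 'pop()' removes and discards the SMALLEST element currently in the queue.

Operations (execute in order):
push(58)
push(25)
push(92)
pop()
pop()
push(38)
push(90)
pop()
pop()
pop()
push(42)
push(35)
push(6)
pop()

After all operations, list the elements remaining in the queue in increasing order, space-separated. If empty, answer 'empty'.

Answer: 35 42

Derivation:
push(58): heap contents = [58]
push(25): heap contents = [25, 58]
push(92): heap contents = [25, 58, 92]
pop() → 25: heap contents = [58, 92]
pop() → 58: heap contents = [92]
push(38): heap contents = [38, 92]
push(90): heap contents = [38, 90, 92]
pop() → 38: heap contents = [90, 92]
pop() → 90: heap contents = [92]
pop() → 92: heap contents = []
push(42): heap contents = [42]
push(35): heap contents = [35, 42]
push(6): heap contents = [6, 35, 42]
pop() → 6: heap contents = [35, 42]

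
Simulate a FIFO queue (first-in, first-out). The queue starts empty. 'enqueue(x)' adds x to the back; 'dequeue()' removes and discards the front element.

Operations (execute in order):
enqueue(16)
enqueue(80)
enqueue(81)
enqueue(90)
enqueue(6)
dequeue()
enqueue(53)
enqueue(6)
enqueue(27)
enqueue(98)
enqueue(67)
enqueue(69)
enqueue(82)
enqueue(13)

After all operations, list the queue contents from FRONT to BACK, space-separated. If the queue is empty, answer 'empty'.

enqueue(16): [16]
enqueue(80): [16, 80]
enqueue(81): [16, 80, 81]
enqueue(90): [16, 80, 81, 90]
enqueue(6): [16, 80, 81, 90, 6]
dequeue(): [80, 81, 90, 6]
enqueue(53): [80, 81, 90, 6, 53]
enqueue(6): [80, 81, 90, 6, 53, 6]
enqueue(27): [80, 81, 90, 6, 53, 6, 27]
enqueue(98): [80, 81, 90, 6, 53, 6, 27, 98]
enqueue(67): [80, 81, 90, 6, 53, 6, 27, 98, 67]
enqueue(69): [80, 81, 90, 6, 53, 6, 27, 98, 67, 69]
enqueue(82): [80, 81, 90, 6, 53, 6, 27, 98, 67, 69, 82]
enqueue(13): [80, 81, 90, 6, 53, 6, 27, 98, 67, 69, 82, 13]

Answer: 80 81 90 6 53 6 27 98 67 69 82 13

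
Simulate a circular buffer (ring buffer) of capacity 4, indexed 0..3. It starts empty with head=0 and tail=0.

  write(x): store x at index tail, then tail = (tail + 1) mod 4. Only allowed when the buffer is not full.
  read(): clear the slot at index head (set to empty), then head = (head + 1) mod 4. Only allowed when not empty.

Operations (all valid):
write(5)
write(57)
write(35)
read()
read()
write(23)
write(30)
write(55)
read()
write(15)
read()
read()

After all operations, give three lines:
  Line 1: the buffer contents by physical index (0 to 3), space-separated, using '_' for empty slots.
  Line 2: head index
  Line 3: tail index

Answer: _ 55 15 _
1
3

Derivation:
write(5): buf=[5 _ _ _], head=0, tail=1, size=1
write(57): buf=[5 57 _ _], head=0, tail=2, size=2
write(35): buf=[5 57 35 _], head=0, tail=3, size=3
read(): buf=[_ 57 35 _], head=1, tail=3, size=2
read(): buf=[_ _ 35 _], head=2, tail=3, size=1
write(23): buf=[_ _ 35 23], head=2, tail=0, size=2
write(30): buf=[30 _ 35 23], head=2, tail=1, size=3
write(55): buf=[30 55 35 23], head=2, tail=2, size=4
read(): buf=[30 55 _ 23], head=3, tail=2, size=3
write(15): buf=[30 55 15 23], head=3, tail=3, size=4
read(): buf=[30 55 15 _], head=0, tail=3, size=3
read(): buf=[_ 55 15 _], head=1, tail=3, size=2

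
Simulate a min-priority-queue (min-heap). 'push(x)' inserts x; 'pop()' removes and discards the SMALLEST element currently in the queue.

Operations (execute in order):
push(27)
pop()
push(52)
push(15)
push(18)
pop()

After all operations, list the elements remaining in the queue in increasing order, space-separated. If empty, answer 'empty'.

push(27): heap contents = [27]
pop() → 27: heap contents = []
push(52): heap contents = [52]
push(15): heap contents = [15, 52]
push(18): heap contents = [15, 18, 52]
pop() → 15: heap contents = [18, 52]

Answer: 18 52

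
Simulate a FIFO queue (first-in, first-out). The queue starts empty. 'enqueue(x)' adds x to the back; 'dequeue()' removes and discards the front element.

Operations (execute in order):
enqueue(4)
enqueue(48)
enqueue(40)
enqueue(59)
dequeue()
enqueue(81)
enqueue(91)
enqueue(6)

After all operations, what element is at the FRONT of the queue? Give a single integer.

Answer: 48

Derivation:
enqueue(4): queue = [4]
enqueue(48): queue = [4, 48]
enqueue(40): queue = [4, 48, 40]
enqueue(59): queue = [4, 48, 40, 59]
dequeue(): queue = [48, 40, 59]
enqueue(81): queue = [48, 40, 59, 81]
enqueue(91): queue = [48, 40, 59, 81, 91]
enqueue(6): queue = [48, 40, 59, 81, 91, 6]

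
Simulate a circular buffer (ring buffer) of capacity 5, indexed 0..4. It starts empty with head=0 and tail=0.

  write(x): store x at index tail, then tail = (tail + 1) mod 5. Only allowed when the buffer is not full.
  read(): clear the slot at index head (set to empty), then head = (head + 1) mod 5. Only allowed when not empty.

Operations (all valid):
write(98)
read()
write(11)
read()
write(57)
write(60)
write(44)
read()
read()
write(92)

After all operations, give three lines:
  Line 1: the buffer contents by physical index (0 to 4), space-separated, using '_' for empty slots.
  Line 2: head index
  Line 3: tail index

Answer: 92 _ _ _ 44
4
1

Derivation:
write(98): buf=[98 _ _ _ _], head=0, tail=1, size=1
read(): buf=[_ _ _ _ _], head=1, tail=1, size=0
write(11): buf=[_ 11 _ _ _], head=1, tail=2, size=1
read(): buf=[_ _ _ _ _], head=2, tail=2, size=0
write(57): buf=[_ _ 57 _ _], head=2, tail=3, size=1
write(60): buf=[_ _ 57 60 _], head=2, tail=4, size=2
write(44): buf=[_ _ 57 60 44], head=2, tail=0, size=3
read(): buf=[_ _ _ 60 44], head=3, tail=0, size=2
read(): buf=[_ _ _ _ 44], head=4, tail=0, size=1
write(92): buf=[92 _ _ _ 44], head=4, tail=1, size=2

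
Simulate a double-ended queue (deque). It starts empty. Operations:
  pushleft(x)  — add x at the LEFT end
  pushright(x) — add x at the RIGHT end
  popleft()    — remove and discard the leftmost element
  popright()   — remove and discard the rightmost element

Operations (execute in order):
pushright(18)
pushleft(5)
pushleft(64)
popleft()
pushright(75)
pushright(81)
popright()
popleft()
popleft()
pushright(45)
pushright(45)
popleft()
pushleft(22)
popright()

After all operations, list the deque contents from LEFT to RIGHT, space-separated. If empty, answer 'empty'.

pushright(18): [18]
pushleft(5): [5, 18]
pushleft(64): [64, 5, 18]
popleft(): [5, 18]
pushright(75): [5, 18, 75]
pushright(81): [5, 18, 75, 81]
popright(): [5, 18, 75]
popleft(): [18, 75]
popleft(): [75]
pushright(45): [75, 45]
pushright(45): [75, 45, 45]
popleft(): [45, 45]
pushleft(22): [22, 45, 45]
popright(): [22, 45]

Answer: 22 45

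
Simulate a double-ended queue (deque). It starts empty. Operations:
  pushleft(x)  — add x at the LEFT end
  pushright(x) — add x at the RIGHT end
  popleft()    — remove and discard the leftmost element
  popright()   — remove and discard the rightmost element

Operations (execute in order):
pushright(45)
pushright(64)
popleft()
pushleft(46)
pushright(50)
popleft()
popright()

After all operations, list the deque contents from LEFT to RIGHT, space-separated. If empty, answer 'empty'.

Answer: 64

Derivation:
pushright(45): [45]
pushright(64): [45, 64]
popleft(): [64]
pushleft(46): [46, 64]
pushright(50): [46, 64, 50]
popleft(): [64, 50]
popright(): [64]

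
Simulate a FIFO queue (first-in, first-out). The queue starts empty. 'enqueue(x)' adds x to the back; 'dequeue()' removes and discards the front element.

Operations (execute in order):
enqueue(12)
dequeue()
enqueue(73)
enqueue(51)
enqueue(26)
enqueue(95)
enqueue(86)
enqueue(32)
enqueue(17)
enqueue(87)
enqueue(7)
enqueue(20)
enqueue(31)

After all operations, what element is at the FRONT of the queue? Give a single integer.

Answer: 73

Derivation:
enqueue(12): queue = [12]
dequeue(): queue = []
enqueue(73): queue = [73]
enqueue(51): queue = [73, 51]
enqueue(26): queue = [73, 51, 26]
enqueue(95): queue = [73, 51, 26, 95]
enqueue(86): queue = [73, 51, 26, 95, 86]
enqueue(32): queue = [73, 51, 26, 95, 86, 32]
enqueue(17): queue = [73, 51, 26, 95, 86, 32, 17]
enqueue(87): queue = [73, 51, 26, 95, 86, 32, 17, 87]
enqueue(7): queue = [73, 51, 26, 95, 86, 32, 17, 87, 7]
enqueue(20): queue = [73, 51, 26, 95, 86, 32, 17, 87, 7, 20]
enqueue(31): queue = [73, 51, 26, 95, 86, 32, 17, 87, 7, 20, 31]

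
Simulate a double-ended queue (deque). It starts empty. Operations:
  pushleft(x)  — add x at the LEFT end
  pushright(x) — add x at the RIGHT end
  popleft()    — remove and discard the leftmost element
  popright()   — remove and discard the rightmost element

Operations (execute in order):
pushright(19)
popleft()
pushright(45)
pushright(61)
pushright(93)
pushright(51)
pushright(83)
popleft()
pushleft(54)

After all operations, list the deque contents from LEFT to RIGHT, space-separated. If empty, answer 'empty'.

Answer: 54 61 93 51 83

Derivation:
pushright(19): [19]
popleft(): []
pushright(45): [45]
pushright(61): [45, 61]
pushright(93): [45, 61, 93]
pushright(51): [45, 61, 93, 51]
pushright(83): [45, 61, 93, 51, 83]
popleft(): [61, 93, 51, 83]
pushleft(54): [54, 61, 93, 51, 83]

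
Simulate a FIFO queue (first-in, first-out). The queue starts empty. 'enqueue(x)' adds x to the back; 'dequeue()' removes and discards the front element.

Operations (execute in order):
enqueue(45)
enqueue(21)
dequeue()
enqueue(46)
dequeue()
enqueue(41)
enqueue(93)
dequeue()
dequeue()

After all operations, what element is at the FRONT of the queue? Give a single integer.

Answer: 93

Derivation:
enqueue(45): queue = [45]
enqueue(21): queue = [45, 21]
dequeue(): queue = [21]
enqueue(46): queue = [21, 46]
dequeue(): queue = [46]
enqueue(41): queue = [46, 41]
enqueue(93): queue = [46, 41, 93]
dequeue(): queue = [41, 93]
dequeue(): queue = [93]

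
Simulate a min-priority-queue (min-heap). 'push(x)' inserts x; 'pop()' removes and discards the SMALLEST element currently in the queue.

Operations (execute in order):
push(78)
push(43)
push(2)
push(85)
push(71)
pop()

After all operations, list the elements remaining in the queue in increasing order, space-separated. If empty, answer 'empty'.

Answer: 43 71 78 85

Derivation:
push(78): heap contents = [78]
push(43): heap contents = [43, 78]
push(2): heap contents = [2, 43, 78]
push(85): heap contents = [2, 43, 78, 85]
push(71): heap contents = [2, 43, 71, 78, 85]
pop() → 2: heap contents = [43, 71, 78, 85]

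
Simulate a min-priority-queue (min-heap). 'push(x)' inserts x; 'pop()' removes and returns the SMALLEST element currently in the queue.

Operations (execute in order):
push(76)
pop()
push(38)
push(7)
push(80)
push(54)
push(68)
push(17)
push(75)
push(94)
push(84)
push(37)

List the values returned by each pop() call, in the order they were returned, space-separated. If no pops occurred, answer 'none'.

Answer: 76

Derivation:
push(76): heap contents = [76]
pop() → 76: heap contents = []
push(38): heap contents = [38]
push(7): heap contents = [7, 38]
push(80): heap contents = [7, 38, 80]
push(54): heap contents = [7, 38, 54, 80]
push(68): heap contents = [7, 38, 54, 68, 80]
push(17): heap contents = [7, 17, 38, 54, 68, 80]
push(75): heap contents = [7, 17, 38, 54, 68, 75, 80]
push(94): heap contents = [7, 17, 38, 54, 68, 75, 80, 94]
push(84): heap contents = [7, 17, 38, 54, 68, 75, 80, 84, 94]
push(37): heap contents = [7, 17, 37, 38, 54, 68, 75, 80, 84, 94]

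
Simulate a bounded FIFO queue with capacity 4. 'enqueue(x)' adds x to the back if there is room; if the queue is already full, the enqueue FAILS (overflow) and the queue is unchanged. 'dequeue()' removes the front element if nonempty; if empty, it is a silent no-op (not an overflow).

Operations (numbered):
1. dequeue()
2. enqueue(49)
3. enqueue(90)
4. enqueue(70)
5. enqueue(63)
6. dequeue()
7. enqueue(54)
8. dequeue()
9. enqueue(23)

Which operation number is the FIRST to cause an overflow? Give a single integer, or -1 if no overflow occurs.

Answer: -1

Derivation:
1. dequeue(): empty, no-op, size=0
2. enqueue(49): size=1
3. enqueue(90): size=2
4. enqueue(70): size=3
5. enqueue(63): size=4
6. dequeue(): size=3
7. enqueue(54): size=4
8. dequeue(): size=3
9. enqueue(23): size=4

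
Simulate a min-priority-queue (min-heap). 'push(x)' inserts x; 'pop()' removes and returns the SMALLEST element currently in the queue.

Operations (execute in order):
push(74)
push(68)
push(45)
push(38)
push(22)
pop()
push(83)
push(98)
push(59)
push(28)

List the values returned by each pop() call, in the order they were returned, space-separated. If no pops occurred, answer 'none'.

Answer: 22

Derivation:
push(74): heap contents = [74]
push(68): heap contents = [68, 74]
push(45): heap contents = [45, 68, 74]
push(38): heap contents = [38, 45, 68, 74]
push(22): heap contents = [22, 38, 45, 68, 74]
pop() → 22: heap contents = [38, 45, 68, 74]
push(83): heap contents = [38, 45, 68, 74, 83]
push(98): heap contents = [38, 45, 68, 74, 83, 98]
push(59): heap contents = [38, 45, 59, 68, 74, 83, 98]
push(28): heap contents = [28, 38, 45, 59, 68, 74, 83, 98]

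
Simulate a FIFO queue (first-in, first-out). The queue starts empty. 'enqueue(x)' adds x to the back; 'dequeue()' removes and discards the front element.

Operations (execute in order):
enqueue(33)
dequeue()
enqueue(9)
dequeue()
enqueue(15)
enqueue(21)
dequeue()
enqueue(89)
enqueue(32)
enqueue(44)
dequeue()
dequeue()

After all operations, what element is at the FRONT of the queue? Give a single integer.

enqueue(33): queue = [33]
dequeue(): queue = []
enqueue(9): queue = [9]
dequeue(): queue = []
enqueue(15): queue = [15]
enqueue(21): queue = [15, 21]
dequeue(): queue = [21]
enqueue(89): queue = [21, 89]
enqueue(32): queue = [21, 89, 32]
enqueue(44): queue = [21, 89, 32, 44]
dequeue(): queue = [89, 32, 44]
dequeue(): queue = [32, 44]

Answer: 32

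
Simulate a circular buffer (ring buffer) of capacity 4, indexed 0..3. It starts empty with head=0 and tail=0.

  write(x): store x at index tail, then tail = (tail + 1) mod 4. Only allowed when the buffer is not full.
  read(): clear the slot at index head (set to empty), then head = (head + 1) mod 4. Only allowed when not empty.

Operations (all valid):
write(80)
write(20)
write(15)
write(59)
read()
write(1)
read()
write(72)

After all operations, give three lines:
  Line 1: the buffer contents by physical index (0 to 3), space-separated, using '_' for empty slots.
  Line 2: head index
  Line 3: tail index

Answer: 1 72 15 59
2
2

Derivation:
write(80): buf=[80 _ _ _], head=0, tail=1, size=1
write(20): buf=[80 20 _ _], head=0, tail=2, size=2
write(15): buf=[80 20 15 _], head=0, tail=3, size=3
write(59): buf=[80 20 15 59], head=0, tail=0, size=4
read(): buf=[_ 20 15 59], head=1, tail=0, size=3
write(1): buf=[1 20 15 59], head=1, tail=1, size=4
read(): buf=[1 _ 15 59], head=2, tail=1, size=3
write(72): buf=[1 72 15 59], head=2, tail=2, size=4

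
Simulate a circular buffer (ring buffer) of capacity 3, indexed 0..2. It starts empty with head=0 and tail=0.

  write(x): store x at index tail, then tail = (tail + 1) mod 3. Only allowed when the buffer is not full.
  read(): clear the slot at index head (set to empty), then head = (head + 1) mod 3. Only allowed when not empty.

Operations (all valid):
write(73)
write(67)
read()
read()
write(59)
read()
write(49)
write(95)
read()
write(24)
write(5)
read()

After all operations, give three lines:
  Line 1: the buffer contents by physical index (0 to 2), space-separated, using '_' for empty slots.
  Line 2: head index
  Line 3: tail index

write(73): buf=[73 _ _], head=0, tail=1, size=1
write(67): buf=[73 67 _], head=0, tail=2, size=2
read(): buf=[_ 67 _], head=1, tail=2, size=1
read(): buf=[_ _ _], head=2, tail=2, size=0
write(59): buf=[_ _ 59], head=2, tail=0, size=1
read(): buf=[_ _ _], head=0, tail=0, size=0
write(49): buf=[49 _ _], head=0, tail=1, size=1
write(95): buf=[49 95 _], head=0, tail=2, size=2
read(): buf=[_ 95 _], head=1, tail=2, size=1
write(24): buf=[_ 95 24], head=1, tail=0, size=2
write(5): buf=[5 95 24], head=1, tail=1, size=3
read(): buf=[5 _ 24], head=2, tail=1, size=2

Answer: 5 _ 24
2
1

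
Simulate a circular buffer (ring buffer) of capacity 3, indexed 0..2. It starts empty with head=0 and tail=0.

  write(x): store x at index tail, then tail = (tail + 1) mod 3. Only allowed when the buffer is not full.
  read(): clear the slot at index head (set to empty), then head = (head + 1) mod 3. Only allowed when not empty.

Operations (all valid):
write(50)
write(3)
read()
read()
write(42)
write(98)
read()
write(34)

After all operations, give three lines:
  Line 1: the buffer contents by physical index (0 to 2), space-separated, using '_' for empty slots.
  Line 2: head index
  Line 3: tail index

Answer: 98 34 _
0
2

Derivation:
write(50): buf=[50 _ _], head=0, tail=1, size=1
write(3): buf=[50 3 _], head=0, tail=2, size=2
read(): buf=[_ 3 _], head=1, tail=2, size=1
read(): buf=[_ _ _], head=2, tail=2, size=0
write(42): buf=[_ _ 42], head=2, tail=0, size=1
write(98): buf=[98 _ 42], head=2, tail=1, size=2
read(): buf=[98 _ _], head=0, tail=1, size=1
write(34): buf=[98 34 _], head=0, tail=2, size=2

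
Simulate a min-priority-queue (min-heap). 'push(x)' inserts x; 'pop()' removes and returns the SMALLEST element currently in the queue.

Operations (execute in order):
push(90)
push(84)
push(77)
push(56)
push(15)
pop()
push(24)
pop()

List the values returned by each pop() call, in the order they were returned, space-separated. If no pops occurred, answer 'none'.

push(90): heap contents = [90]
push(84): heap contents = [84, 90]
push(77): heap contents = [77, 84, 90]
push(56): heap contents = [56, 77, 84, 90]
push(15): heap contents = [15, 56, 77, 84, 90]
pop() → 15: heap contents = [56, 77, 84, 90]
push(24): heap contents = [24, 56, 77, 84, 90]
pop() → 24: heap contents = [56, 77, 84, 90]

Answer: 15 24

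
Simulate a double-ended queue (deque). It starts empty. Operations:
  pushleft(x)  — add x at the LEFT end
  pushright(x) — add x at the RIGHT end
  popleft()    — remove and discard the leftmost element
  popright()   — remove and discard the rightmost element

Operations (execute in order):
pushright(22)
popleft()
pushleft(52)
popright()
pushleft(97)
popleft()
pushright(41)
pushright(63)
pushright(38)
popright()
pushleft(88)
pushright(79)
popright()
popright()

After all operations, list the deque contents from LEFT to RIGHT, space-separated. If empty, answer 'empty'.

Answer: 88 41

Derivation:
pushright(22): [22]
popleft(): []
pushleft(52): [52]
popright(): []
pushleft(97): [97]
popleft(): []
pushright(41): [41]
pushright(63): [41, 63]
pushright(38): [41, 63, 38]
popright(): [41, 63]
pushleft(88): [88, 41, 63]
pushright(79): [88, 41, 63, 79]
popright(): [88, 41, 63]
popright(): [88, 41]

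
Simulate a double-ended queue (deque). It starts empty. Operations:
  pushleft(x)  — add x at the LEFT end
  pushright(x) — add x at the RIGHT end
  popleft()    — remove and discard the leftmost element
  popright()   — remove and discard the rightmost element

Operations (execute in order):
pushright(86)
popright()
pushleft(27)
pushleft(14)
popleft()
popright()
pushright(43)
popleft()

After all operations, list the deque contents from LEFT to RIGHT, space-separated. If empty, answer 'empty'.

Answer: empty

Derivation:
pushright(86): [86]
popright(): []
pushleft(27): [27]
pushleft(14): [14, 27]
popleft(): [27]
popright(): []
pushright(43): [43]
popleft(): []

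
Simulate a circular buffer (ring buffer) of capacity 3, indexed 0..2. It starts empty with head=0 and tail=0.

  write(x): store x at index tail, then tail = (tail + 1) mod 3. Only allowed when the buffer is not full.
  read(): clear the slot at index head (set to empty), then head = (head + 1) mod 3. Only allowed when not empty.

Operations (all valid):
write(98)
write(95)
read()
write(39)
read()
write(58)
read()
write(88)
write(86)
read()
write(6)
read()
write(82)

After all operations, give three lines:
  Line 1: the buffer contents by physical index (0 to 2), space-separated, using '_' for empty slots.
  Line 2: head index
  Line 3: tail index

Answer: 6 82 86
2
2

Derivation:
write(98): buf=[98 _ _], head=0, tail=1, size=1
write(95): buf=[98 95 _], head=0, tail=2, size=2
read(): buf=[_ 95 _], head=1, tail=2, size=1
write(39): buf=[_ 95 39], head=1, tail=0, size=2
read(): buf=[_ _ 39], head=2, tail=0, size=1
write(58): buf=[58 _ 39], head=2, tail=1, size=2
read(): buf=[58 _ _], head=0, tail=1, size=1
write(88): buf=[58 88 _], head=0, tail=2, size=2
write(86): buf=[58 88 86], head=0, tail=0, size=3
read(): buf=[_ 88 86], head=1, tail=0, size=2
write(6): buf=[6 88 86], head=1, tail=1, size=3
read(): buf=[6 _ 86], head=2, tail=1, size=2
write(82): buf=[6 82 86], head=2, tail=2, size=3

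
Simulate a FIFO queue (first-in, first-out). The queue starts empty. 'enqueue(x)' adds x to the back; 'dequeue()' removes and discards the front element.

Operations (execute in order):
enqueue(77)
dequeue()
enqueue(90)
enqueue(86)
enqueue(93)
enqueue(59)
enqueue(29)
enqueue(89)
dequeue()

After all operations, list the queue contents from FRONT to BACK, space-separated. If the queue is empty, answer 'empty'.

enqueue(77): [77]
dequeue(): []
enqueue(90): [90]
enqueue(86): [90, 86]
enqueue(93): [90, 86, 93]
enqueue(59): [90, 86, 93, 59]
enqueue(29): [90, 86, 93, 59, 29]
enqueue(89): [90, 86, 93, 59, 29, 89]
dequeue(): [86, 93, 59, 29, 89]

Answer: 86 93 59 29 89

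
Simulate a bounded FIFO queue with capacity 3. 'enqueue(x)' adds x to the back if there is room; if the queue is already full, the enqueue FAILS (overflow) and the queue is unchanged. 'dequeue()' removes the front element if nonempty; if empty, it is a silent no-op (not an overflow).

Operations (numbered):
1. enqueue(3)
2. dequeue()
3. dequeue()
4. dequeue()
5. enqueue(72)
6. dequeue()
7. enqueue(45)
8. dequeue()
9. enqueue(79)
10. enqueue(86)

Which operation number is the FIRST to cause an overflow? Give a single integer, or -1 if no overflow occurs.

Answer: -1

Derivation:
1. enqueue(3): size=1
2. dequeue(): size=0
3. dequeue(): empty, no-op, size=0
4. dequeue(): empty, no-op, size=0
5. enqueue(72): size=1
6. dequeue(): size=0
7. enqueue(45): size=1
8. dequeue(): size=0
9. enqueue(79): size=1
10. enqueue(86): size=2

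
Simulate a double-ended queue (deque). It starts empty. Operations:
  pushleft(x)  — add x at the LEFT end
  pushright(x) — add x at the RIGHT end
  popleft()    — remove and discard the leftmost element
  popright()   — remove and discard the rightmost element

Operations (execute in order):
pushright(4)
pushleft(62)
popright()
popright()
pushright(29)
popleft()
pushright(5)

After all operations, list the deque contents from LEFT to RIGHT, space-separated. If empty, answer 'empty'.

pushright(4): [4]
pushleft(62): [62, 4]
popright(): [62]
popright(): []
pushright(29): [29]
popleft(): []
pushright(5): [5]

Answer: 5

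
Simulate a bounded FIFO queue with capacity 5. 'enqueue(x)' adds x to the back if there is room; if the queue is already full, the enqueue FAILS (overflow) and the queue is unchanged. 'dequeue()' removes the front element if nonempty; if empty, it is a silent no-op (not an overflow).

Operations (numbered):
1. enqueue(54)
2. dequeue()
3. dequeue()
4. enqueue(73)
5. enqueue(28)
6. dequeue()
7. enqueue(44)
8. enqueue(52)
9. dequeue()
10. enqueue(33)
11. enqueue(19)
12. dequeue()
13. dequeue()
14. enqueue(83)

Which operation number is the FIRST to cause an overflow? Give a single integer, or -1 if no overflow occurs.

1. enqueue(54): size=1
2. dequeue(): size=0
3. dequeue(): empty, no-op, size=0
4. enqueue(73): size=1
5. enqueue(28): size=2
6. dequeue(): size=1
7. enqueue(44): size=2
8. enqueue(52): size=3
9. dequeue(): size=2
10. enqueue(33): size=3
11. enqueue(19): size=4
12. dequeue(): size=3
13. dequeue(): size=2
14. enqueue(83): size=3

Answer: -1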